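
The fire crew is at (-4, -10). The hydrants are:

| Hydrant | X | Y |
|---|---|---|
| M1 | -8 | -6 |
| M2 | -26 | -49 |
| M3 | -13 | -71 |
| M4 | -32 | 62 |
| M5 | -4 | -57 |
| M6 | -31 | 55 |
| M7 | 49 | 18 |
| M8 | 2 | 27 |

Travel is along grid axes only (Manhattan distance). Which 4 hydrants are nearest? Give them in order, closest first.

Distances from (-4, -10):
M1: |-4| + |4| = 4 + 4 = 8
M2: |-22| + |-39| = 22 + 39 = 61
M3: |-9| + |-61| = 9 + 61 = 70
M4: |-28| + |72| = 28 + 72 = 100
M5: |0| + |-47| = 0 + 47 = 47
M6: |-27| + |65| = 27 + 65 = 92
M7: |53| + |28| = 53 + 28 = 81
M8: |6| + |37| = 6 + 37 = 43
Sorted: M1 (8) < M8 (43) < M5 (47) < M2 (61) < M3 (70) < M7 (81) < …

M1, M8, M5, M2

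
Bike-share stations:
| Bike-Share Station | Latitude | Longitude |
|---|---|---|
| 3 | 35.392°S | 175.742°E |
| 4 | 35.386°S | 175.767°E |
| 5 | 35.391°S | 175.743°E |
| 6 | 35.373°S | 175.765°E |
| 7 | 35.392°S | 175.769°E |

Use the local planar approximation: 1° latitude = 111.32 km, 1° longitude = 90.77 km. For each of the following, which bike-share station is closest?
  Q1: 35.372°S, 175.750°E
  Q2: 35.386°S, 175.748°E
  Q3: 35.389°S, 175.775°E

Q1→6; Q2→5; Q3→7

Q1 at 35.372°S, 175.750°E:
  3: √((-0.020·111.32)² + (-0.008·90.77)²) = √(4.95686 + 0.52731) = 2.342 km
  4: √((-0.014·111.32)² + (0.017·90.77)²) = √(2.42886 + 2.38113) = 2.193 km
  5: √((-0.019·111.32)² + (-0.007·90.77)²) = √(4.47356 + 0.40372) = 2.208 km
  6: √((-0.001·111.32)² + (0.015·90.77)²) = √(0.01239 + 1.85382) = 1.366 km
  7: √((-0.020·111.32)² + (0.019·90.77)²) = √(4.95686 + 2.97435) = 2.816 km
  → nearest: 6 (1.366 km)
Q2 at 35.386°S, 175.748°E:
  3: √((-0.006·111.32)² + (-0.006·90.77)²) = √(0.44612 + 0.29661) = 0.862 km
  4: √((0.000·111.32)² + (0.019·90.77)²) = √(0.00000 + 2.97435) = 1.725 km
  5: √((-0.005·111.32)² + (-0.005·90.77)²) = √(0.30980 + 0.20598) = 0.718 km
  6: √((0.013·111.32)² + (0.017·90.77)²) = √(2.09427 + 2.38113) = 2.116 km
  7: √((-0.006·111.32)² + (0.021·90.77)²) = √(0.44612 + 3.63348) = 2.020 km
  → nearest: 5 (0.718 km)
Q3 at 35.389°S, 175.775°E:
  3: √((-0.003·111.32)² + (-0.033·90.77)²) = √(0.11153 + 8.97248) = 3.014 km
  4: √((0.003·111.32)² + (-0.008·90.77)²) = √(0.11153 + 0.52731) = 0.799 km
  5: √((-0.002·111.32)² + (-0.032·90.77)²) = √(0.04957 + 8.43693) = 2.913 km
  6: √((0.016·111.32)² + (-0.010·90.77)²) = √(3.17239 + 0.82392) = 1.999 km
  7: √((-0.003·111.32)² + (-0.006·90.77)²) = √(0.11153 + 0.29661) = 0.639 km
  → nearest: 7 (0.639 km)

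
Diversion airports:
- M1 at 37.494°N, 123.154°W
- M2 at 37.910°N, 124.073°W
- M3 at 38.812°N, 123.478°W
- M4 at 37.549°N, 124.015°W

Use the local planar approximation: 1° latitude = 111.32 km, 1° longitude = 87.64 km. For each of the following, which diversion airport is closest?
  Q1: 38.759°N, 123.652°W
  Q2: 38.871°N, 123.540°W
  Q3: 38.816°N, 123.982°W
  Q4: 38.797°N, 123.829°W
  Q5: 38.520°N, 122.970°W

Q1 at 38.759°N, 123.652°W:
  M1: 147.428 km
  M2: 101.457 km
  M3: 16.351 km
  M4: 138.403 km
  → nearest: M3 (16.351 km)
Q2 at 38.871°N, 123.540°W:
  M1: 156.976 km
  M2: 116.732 km
  M3: 8.524 km
  M4: 152.940 km
  → nearest: M3 (8.524 km)
Q3 at 38.816°N, 123.982°W:
  M1: 164.083 km
  M2: 101.171 km
  M3: 44.173 km
  M4: 141.072 km
  → nearest: M3 (44.173 km)
Q4 at 38.797°N, 123.829°W:
  M1: 156.649 km
  M2: 101.030 km
  M3: 30.807 km
  M4: 139.880 km
  → nearest: M3 (30.807 km)
Q5 at 38.520°N, 122.970°W:
  M1: 115.347 km
  M2: 118.134 km
  M3: 55.125 km
  M4: 141.674 km
  → nearest: M3 (55.125 km)

Q1→M3; Q2→M3; Q3→M3; Q4→M3; Q5→M3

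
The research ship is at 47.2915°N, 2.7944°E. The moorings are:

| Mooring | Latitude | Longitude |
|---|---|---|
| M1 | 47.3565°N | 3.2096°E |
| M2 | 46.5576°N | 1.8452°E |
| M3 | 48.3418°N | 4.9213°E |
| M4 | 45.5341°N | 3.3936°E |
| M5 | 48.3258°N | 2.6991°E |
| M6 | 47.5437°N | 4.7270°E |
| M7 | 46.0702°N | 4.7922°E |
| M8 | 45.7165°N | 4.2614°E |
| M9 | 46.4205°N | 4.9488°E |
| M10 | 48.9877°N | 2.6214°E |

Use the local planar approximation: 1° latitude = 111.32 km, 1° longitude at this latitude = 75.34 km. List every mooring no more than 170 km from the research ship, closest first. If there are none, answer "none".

M1, M2, M5, M6

Distances from 47.2915°N, 2.7944°E:
M1: 32.1071 km
M2: 108.5753 km
M3: 198.3613 km
M4: 200.7748 km
M5: 115.3619 km
M6: 148.2841 km
M7: 202.8259 km
M8: 207.2577 km
M9: 189.0675 km
M10: 189.2703 km
Threshold 170 km: M1 (32.1071 km), M2 (108.5753 km), M5 (115.3619 km), M6 (148.2841 km) are within range.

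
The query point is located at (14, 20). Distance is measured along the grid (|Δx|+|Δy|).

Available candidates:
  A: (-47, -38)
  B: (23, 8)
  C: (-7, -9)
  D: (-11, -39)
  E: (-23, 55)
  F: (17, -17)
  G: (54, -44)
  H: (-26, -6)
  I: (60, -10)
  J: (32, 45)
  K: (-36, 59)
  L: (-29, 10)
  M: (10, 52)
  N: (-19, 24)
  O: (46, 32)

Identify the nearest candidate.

Distances from (14, 20):
A: 119
B: 21
C: 50
D: 84
E: 72
F: 40
G: 104
H: 66
I: 76
J: 43
K: 89
L: 53
M: 36
N: 37
O: 44
Minimum: B at 21.

B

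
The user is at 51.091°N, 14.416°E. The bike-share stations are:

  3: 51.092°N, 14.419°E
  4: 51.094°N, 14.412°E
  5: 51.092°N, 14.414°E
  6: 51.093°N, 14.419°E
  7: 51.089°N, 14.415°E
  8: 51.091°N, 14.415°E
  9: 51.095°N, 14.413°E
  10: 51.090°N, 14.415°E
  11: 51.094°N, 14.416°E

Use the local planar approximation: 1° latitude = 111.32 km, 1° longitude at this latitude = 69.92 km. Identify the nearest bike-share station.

Distances from 51.091°N, 14.416°E:
3: √((0.001·111.32)² + (0.003·69.92)²) = √(0.01239 + 0.04400) = 0.237 km
4: √((0.003·111.32)² + (-0.004·69.92)²) = √(0.11153 + 0.07822) = 0.436 km
5: √((0.001·111.32)² + (-0.002·69.92)²) = √(0.01239 + 0.01956) = 0.179 km
6: √((0.002·111.32)² + (0.003·69.92)²) = √(0.04957 + 0.04400) = 0.306 km
7: √((-0.002·111.32)² + (-0.001·69.92)²) = √(0.04957 + 0.00489) = 0.233 km
8: √((0.000·111.32)² + (-0.001·69.92)²) = √(0.00000 + 0.00489) = 0.070 km
9: √((0.004·111.32)² + (-0.003·69.92)²) = √(0.19827 + 0.04400) = 0.492 km
10: √((-0.001·111.32)² + (-0.001·69.92)²) = √(0.01239 + 0.00489) = 0.131 km
11: √((0.003·111.32)² + (0.000·69.92)²) = √(0.11153 + 0.00000) = 0.334 km
Minimum: 8 at 0.070 km.

8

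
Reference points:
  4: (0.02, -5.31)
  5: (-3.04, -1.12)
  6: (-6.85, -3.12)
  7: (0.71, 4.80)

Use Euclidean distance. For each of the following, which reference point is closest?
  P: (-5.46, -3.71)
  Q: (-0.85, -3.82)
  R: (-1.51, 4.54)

P at (-5.46, -3.71):
  4: 5.71
  5: 3.54
  6: 1.51
  7: 10.51
  → nearest: 6 (1.51)
Q at (-0.85, -3.82):
  4: 1.73
  5: 3.48
  6: 6.04
  7: 8.76
  → nearest: 4 (1.73)
R at (-1.51, 4.54):
  4: 9.97
  5: 5.86
  6: 9.34
  7: 2.24
  → nearest: 7 (2.24)

P→6; Q→4; R→7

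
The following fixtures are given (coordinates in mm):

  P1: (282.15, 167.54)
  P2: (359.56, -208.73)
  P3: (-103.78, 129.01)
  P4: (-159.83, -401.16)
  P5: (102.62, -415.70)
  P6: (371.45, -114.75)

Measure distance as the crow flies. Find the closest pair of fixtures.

P2 and P6

Pairwise distances:
P1–P2: 384.15 mm
P1–P3: 387.85 mm
P1–P4: 720.25 mm
P1–P5: 610.25 mm
P1–P6: 296.08 mm
P2–P3: 573.37 mm
P2–P4: 553.89 mm
P2–P5: 329.93 mm
P2–P6: 94.73 mm
P3–P4: 533.12 mm
P3–P5: 582.50 mm
P3–P6: 534.10 mm
P4–P5: 262.85 mm
P4–P6: 603.56 mm
P5–P6: 403.53 mm
Closest pair: P2–P6 at 94.73 mm.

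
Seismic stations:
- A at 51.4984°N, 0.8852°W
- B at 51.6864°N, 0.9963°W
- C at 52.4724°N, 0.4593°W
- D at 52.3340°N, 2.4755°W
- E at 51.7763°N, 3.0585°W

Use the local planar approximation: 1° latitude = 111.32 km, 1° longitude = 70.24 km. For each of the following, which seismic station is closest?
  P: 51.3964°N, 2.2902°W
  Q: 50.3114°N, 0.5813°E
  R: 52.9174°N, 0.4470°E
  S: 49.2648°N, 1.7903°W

P at 51.3964°N, 2.2902°W:
  A: √((0.1020·111.32)² + (1.4050·70.24)²) = √(128.927850 + 9739.163444) = 99.3383 km
  B: √((0.2900·111.32)² + (1.2939·70.24)²) = √(1042.179176 + 8259.817116) = 96.4469 km
  C: √((1.0760·111.32)² + (1.8309·70.24)²) = √(14347.325059 + 16538.581401) = 175.7439 km
  D: √((0.9376·111.32)² + (-0.1853·70.24)²) = √(10893.855057 + 169.402511) = 105.1820 km
  E: √((0.3799·111.32)² + (-0.7683·70.24)²) = √(1788.483684 + 2912.263534) = 68.5620 km
  → nearest: E (68.5620 km)
Q at 50.3114°N, 0.5813°E:
  A: √((1.1870·111.32)² + (-1.4665·70.24)²) = √(17460.144485 + 10610.433808) = 167.5428 km
  B: √((1.3750·111.32)² + (-1.5776·70.24)²) = √(23428.894225 + 12278.994391) = 188.9653 km
  C: √((2.1610·111.32)² + (-1.0406·70.24)²) = √(57870.326029 + 5342.403041) = 251.4214 km
  D: √((2.0226·111.32)² + (-3.0568·70.24)²) = √(50695.148684 + 46100.226074) = 311.1196 km
  E: √((1.4649·111.32)² + (-3.6398·70.24)²) = √(26592.695049 + 65361.806529) = 303.2400 km
  → nearest: A (167.5428 km)
R at 52.9174°N, 0.4470°E:
  A: √((-1.4190·111.32)² + (-1.3322·70.24)²) = √(24952.334643 + 8756.042572) = 183.5984 km
  B: √((-1.2310·111.32)² + (-1.4433·70.24)²) = √(18778.569299 + 10277.375609) = 170.4580 km
  C: √((-0.4450·111.32)² + (-0.9063·70.24)²) = √(2453.953999 + 4052.406150) = 80.6620 km
  D: √((-0.5834·111.32)² + (-2.9225·70.24)²) = √(4217.734566 + 42138.400397) = 215.3047 km
  E: √((-1.1411·111.32)² + (-3.5055·70.24)²) = √(16135.922751 + 60627.400661) = 277.0619 km
  → nearest: C (80.6620 km)
S at 49.2648°N, 1.7903°W:
  A: √((2.2336·111.32)² + (0.9051·70.24)²) = √(61824.013781 + 4041.681957) = 256.6431 km
  B: √((2.4216·111.32)² + (0.7940·70.24)²) = √(72669.339226 + 3110.355363) = 275.2811 km
  C: √((3.2076·111.32)² + (1.3310·70.24)²) = √(127499.007752 + 8740.275392) = 369.1061 km
  D: √((3.0692·111.32)² + (-0.6852·70.24)²) = √(116733.840633 + 2316.347507) = 345.0365 km
  E: √((2.5115·111.32)² + (-1.2682·70.24)²) = √(78165.077049 + 7934.955646) = 293.4281 km
  → nearest: A (256.6431 km)

P→E; Q→A; R→C; S→A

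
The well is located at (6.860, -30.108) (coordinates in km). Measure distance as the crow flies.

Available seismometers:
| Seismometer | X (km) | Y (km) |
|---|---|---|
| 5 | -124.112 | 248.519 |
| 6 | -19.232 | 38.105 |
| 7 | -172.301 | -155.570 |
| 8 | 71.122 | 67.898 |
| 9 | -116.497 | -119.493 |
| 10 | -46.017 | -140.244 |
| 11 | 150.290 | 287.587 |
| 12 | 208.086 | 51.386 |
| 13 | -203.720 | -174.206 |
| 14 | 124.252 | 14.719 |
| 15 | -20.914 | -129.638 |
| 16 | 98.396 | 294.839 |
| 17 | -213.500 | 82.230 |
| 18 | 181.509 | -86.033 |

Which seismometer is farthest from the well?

Distances from (6.860, -30.108):
5: √((-130.972)² + (278.627)²) = √(17153.66478 + 77633.00513) = 307.874 km
6: √((-26.092)² + (68.213)²) = √(680.79246 + 4653.01337) = 73.033 km
7: √((-179.161)² + (-125.462)²) = √(32098.66392 + 15740.71344) = 218.722 km
8: √((64.262)² + (98.006)²) = √(4129.60464 + 9605.17604) = 117.195 km
9: √((-123.357)² + (-89.385)²) = √(15216.94945 + 7989.67822) = 152.337 km
10: √((-52.877)² + (-110.136)²) = √(2795.97713 + 12129.93850) = 122.172 km
11: √((143.430)² + (317.695)²) = √(20572.16490 + 100930.11302) = 348.572 km
12: √((201.226)² + (81.494)²) = √(40491.90308 + 6641.27204) = 217.102 km
13: √((-210.580)² + (-144.098)²) = √(44343.93640 + 20764.23360) = 255.163 km
14: √((117.392)² + (44.827)²) = √(13780.88166 + 2009.45993) = 125.660 km
15: √((-27.774)² + (-99.530)²) = √(771.39508 + 9906.22090) = 103.333 km
16: √((91.536)² + (324.947)²) = √(8378.83930 + 105590.55281) = 337.594 km
17: √((-220.360)² + (112.338)²) = √(48558.52960 + 12619.82624) = 247.343 km
18: √((174.649)² + (-55.925)²) = √(30502.27320 + 3127.60562) = 183.385 km
Maximum: 11 at 348.572 km.

11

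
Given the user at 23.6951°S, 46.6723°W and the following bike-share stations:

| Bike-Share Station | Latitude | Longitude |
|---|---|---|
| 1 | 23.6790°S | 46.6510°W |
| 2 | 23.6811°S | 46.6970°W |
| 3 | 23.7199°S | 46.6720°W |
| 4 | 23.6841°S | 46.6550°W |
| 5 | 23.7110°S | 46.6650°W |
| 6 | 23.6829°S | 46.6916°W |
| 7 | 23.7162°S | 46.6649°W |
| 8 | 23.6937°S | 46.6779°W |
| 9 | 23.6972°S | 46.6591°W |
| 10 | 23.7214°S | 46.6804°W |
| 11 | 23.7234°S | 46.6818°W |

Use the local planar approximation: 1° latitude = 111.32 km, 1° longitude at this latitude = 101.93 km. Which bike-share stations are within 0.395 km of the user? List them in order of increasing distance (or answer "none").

Distances from 23.6951°S, 46.6723°W:
1: 2.8153 km
2: 2.9610 km
3: 2.7609 km
4: 2.1469 km
5: 1.9200 km
6: 2.3905 km
7: 2.4670 km
8: 0.5917 km
9: 1.3656 km
10: 3.0419 km
11: 3.2958 km
Threshold 0.395 km: none within range.

none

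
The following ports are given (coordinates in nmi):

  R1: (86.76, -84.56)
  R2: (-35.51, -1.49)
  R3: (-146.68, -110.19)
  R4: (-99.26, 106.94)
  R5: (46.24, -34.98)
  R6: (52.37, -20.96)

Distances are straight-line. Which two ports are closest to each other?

Pairwise distances:
R1–R2: 147.82 nmi
R1–R3: 234.84 nmi
R1–R4: 266.98 nmi
R1–R5: 64.03 nmi
R1–R6: 72.30 nmi
R2–R3: 155.48 nmi
R2–R4: 125.78 nmi
R2–R5: 88.34 nmi
R2–R6: 90.01 nmi
R3–R4: 222.25 nmi
R3–R5: 207.06 nmi
R3–R6: 218.14 nmi
R4–R5: 203.25 nmi
R4–R6: 198.37 nmi
R5–R6: 15.30 nmi
Closest pair: R5–R6 at 15.30 nmi.

R5 and R6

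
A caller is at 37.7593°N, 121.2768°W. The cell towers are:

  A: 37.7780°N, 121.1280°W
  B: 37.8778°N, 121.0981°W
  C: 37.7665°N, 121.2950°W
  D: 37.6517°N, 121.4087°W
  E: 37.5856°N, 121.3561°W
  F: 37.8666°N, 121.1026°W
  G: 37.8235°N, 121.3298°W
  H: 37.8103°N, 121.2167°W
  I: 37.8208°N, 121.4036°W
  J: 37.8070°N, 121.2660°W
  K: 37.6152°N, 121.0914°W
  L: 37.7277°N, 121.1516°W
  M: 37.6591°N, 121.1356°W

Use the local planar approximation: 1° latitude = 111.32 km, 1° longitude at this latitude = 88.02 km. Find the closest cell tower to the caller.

Distances from 37.7593°N, 121.2768°W:
A: √((0.0187·111.32)² + (0.1488·88.02)²) = √(4.333408 + 171.541258) = 13.2618 km
B: √((0.1185·111.32)² + (0.1787·88.02)²) = √(174.013562 + 247.406915) = 20.5285 km
C: √((0.0072·111.32)² + (-0.0182·88.02)²) = √(0.642409 + 2.566289) = 1.7913 km
D: √((-0.1076·111.32)² + (-0.1319·88.02)²) = √(143.473251 + 134.788338) = 16.6812 km
E: √((-0.1737·111.32)² + (-0.0793·88.02)²) = √(373.891879 + 48.720205) = 20.5575 km
F: √((0.1073·111.32)² + (0.1742·88.02)²) = √(142.674329 + 235.103465) = 19.4365 km
G: √((0.0642·111.32)² + (-0.0530·88.02)²) = √(51.075950 + 21.762785) = 8.5346 km
H: √((0.0510·111.32)² + (0.0601·88.02)²) = √(32.231962 + 27.984121) = 7.7599 km
I: √((0.0615·111.32)² + (-0.1268·88.02)²) = √(46.870181 + 124.566492) = 13.0934 km
J: √((0.0477·111.32)² + (0.0108·88.02)²) = √(28.195718 + 0.903671) = 5.3944 km
K: √((-0.1441·111.32)² + (0.1854·88.02)²) = √(257.320482 + 266.306758) = 22.8829 km
L: √((-0.0316·111.32)² + (0.1252·88.02)²) = √(12.374298 + 121.442692) = 11.5679 km
M: √((-0.1002·111.32)² + (0.1412·88.02)²) = √(124.417605 + 154.465723) = 16.6998 km
Minimum: C at 1.7913 km.

C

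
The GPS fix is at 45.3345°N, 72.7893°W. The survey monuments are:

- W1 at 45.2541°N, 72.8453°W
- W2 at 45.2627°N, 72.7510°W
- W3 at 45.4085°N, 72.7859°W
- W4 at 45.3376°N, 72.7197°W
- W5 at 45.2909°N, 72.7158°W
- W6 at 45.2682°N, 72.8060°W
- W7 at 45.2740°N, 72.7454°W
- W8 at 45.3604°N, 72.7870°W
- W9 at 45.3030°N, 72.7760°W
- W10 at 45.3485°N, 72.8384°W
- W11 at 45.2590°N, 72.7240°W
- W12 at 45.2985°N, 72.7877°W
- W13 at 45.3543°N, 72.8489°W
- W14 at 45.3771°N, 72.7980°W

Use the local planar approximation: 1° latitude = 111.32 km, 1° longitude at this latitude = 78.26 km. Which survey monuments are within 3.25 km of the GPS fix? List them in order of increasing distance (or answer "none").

Distances from 45.3345°N, 72.7893°W:
W1: √((-0.0804·111.32)² + (-0.0560·78.26)²) = √(80.104791 + 19.206832) = 9.9655 km
W2: √((-0.0718·111.32)² + (0.0383·78.26)²) = √(63.884468 + 8.984155) = 8.5363 km
W3: √((0.0740·111.32)² + (0.0034·78.26)²) = √(67.859372 + 0.070801) = 8.2420 km
W4: √((0.0031·111.32)² + (0.0696·78.26)²) = √(0.119088 + 29.668676) = 5.4578 km
W5: √((-0.0436·111.32)² + (0.0735·78.26)²) = √(23.556967 + 33.086769) = 7.5262 km
W6: √((-0.0663·111.32)² + (-0.0167·78.26)²) = √(54.472016 + 1.708097) = 7.4953 km
W7: √((-0.0605·111.32)² + (0.0439·78.26)²) = √(45.358339 + 11.803444) = 7.5605 km
W8: √((0.0259·111.32)² + (0.0023·78.26)²) = √(8.312773 + 0.032399) = 2.8888 km
W9: √((-0.0315·111.32)² + (0.0133·78.26)²) = √(12.296103 + 1.083385) = 3.6578 km
W10: √((0.0140·111.32)² + (-0.0491·78.26)²) = √(2.428860 + 14.765313) = 4.1466 km
W11: √((-0.0755·111.32)² + (0.0653·78.26)²) = √(70.638310 + 26.115963) = 9.8364 km
W12: √((-0.0360·111.32)² + (0.0016·78.26)²) = √(16.060217 + 0.015679) = 4.0095 km
W13: √((0.0198·111.32)² + (-0.0596·78.26)²) = √(4.858216 + 21.755657) = 5.1589 km
W14: √((0.0426·111.32)² + (-0.0087·78.26)²) = √(22.488764 + 0.463573) = 4.7909 km
Threshold 3.25 km: W8 (2.8888 km) is within range.

W8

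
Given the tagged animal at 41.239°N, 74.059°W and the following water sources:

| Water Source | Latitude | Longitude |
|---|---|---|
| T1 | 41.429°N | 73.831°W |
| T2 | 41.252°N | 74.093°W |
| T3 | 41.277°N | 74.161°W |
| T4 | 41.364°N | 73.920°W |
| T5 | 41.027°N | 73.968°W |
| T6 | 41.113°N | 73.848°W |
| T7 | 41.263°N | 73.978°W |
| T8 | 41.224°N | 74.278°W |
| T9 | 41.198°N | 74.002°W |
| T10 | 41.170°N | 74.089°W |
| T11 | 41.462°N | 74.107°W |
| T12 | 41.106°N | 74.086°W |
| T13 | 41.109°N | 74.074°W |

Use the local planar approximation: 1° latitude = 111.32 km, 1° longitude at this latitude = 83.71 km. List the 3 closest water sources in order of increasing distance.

Distances from 41.239°N, 74.059°W:
T1: 28.489 km
T2: 3.193 km
T3: 9.529 km
T4: 18.139 km
T5: 24.799 km
T6: 22.555 km
T7: 7.288 km
T8: 18.408 km
T9: 6.603 km
T10: 8.081 km
T11: 25.147 km
T12: 14.977 km
T13: 14.526 km
Sorted: T2 (3.193 km) < T9 (6.603 km) < T7 (7.288 km) < T10 (8.081 km) < T3 (9.529 km) < …

T2, T9, T7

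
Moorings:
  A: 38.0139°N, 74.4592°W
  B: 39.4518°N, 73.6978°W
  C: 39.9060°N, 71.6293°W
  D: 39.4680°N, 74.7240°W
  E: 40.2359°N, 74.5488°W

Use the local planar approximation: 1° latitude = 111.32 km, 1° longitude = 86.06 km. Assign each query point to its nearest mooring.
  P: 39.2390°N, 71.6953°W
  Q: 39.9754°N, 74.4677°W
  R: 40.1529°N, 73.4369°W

P at 39.2390°N, 71.6953°W:
  A: 274.1842 km
  B: 173.9556 km
  C: 74.4674 km
  D: 261.8936 km
  E: 269.4831 km
  → nearest: C (74.4674 km)
Q at 39.9754°N, 74.4677°W:
  A: 218.3554 km
  B: 88.2466 km
  C: 244.3948 km
  D: 60.6377 km
  E: 29.8269 km
  → nearest: E (29.8269 km)
R at 40.1529°N, 73.4369°W:
  A: 253.8471 km
  B: 81.2120 km
  C: 157.9714 km
  D: 134.4712 km
  E: 96.1352 km
  → nearest: B (81.2120 km)

P→C; Q→E; R→B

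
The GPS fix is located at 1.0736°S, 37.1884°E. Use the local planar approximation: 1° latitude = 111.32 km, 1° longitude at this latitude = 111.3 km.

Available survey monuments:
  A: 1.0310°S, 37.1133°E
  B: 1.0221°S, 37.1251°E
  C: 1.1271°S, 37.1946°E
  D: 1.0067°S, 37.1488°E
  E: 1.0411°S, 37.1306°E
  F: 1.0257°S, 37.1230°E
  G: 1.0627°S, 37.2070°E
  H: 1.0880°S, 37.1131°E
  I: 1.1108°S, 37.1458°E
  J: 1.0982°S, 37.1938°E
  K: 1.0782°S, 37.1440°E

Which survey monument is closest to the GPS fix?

G

Distances from 1.0736°S, 37.1884°E:
A: √((0.0426·111.32)² + (-0.0751·111.3)²) = √(22.488764 + 69.866695) = 9.6102 km
B: √((0.0515·111.32)² + (-0.0633·111.3)²) = √(32.867060 + 49.636111) = 9.0831 km
C: √((-0.0535·111.32)² + (0.0062·111.3)²) = √(35.469410 + 0.476183) = 5.9955 km
D: √((0.0669·111.32)² + (-0.0396·111.3)²) = √(55.462396 + 19.425880) = 8.6538 km
E: √((0.0325·111.32)² + (-0.0578·111.3)²) = √(13.089200 + 41.385290) = 7.3807 km
F: √((0.0479·111.32)² + (-0.0654·111.3)²) = √(28.432655 + 52.984132) = 9.0231 km
G: √((0.0109·111.32)² + (0.0186·111.3)²) = √(1.472310 + 4.285645) = 2.3996 km
H: √((-0.0144·111.32)² + (-0.0753·111.3)²) = √(2.569635 + 70.239317) = 8.5328 km
I: √((-0.0372·111.32)² + (-0.0426·111.3)²) = √(17.148742 + 22.480684) = 6.2952 km
J: √((-0.0246·111.32)² + (0.0054·111.3)²) = √(7.499229 + 0.361225) = 2.8037 km
K: √((-0.0046·111.32)² + (-0.0444·111.3)²) = √(0.262218 + 24.420597) = 4.9682 km
Minimum: G at 2.3996 km.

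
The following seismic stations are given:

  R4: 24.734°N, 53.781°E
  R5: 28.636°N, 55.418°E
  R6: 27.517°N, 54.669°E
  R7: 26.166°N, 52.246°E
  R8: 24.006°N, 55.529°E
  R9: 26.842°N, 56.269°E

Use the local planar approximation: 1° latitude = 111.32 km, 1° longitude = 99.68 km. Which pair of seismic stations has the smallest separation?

R5 and R6

Pairwise distances:
R4–R5: 464.009 km
R4–R6: 322.201 km
R4–R7: 220.960 km
R4–R8: 192.165 km
R4–R9: 341.427 km
R5–R6: 145.228 km
R5–R7: 419.018 km
R5–R8: 515.530 km
R5–R9: 216.977 km
R6–R7: 284.521 km
R6–R8: 400.135 km
R6–R9: 176.303 km
R7–R8: 406.090 km
R7–R9: 408.012 km
R8–R9: 324.206 km
Closest pair: R5–R6 at 145.228 km.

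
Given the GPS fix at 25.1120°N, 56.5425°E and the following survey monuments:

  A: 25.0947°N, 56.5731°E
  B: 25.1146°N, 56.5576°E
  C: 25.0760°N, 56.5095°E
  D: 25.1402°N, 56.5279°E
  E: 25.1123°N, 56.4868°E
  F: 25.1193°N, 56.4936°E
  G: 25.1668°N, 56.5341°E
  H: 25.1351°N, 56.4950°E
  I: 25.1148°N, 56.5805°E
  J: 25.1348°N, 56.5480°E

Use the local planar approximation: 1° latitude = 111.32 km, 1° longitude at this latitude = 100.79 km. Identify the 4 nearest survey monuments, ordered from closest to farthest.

Distances from 25.1120°N, 56.5425°E:
A: √((-0.0173·111.32)² + (0.0306·100.79)²) = √(3.708844 + 9.512129) = 3.6361 km
B: √((0.0026·111.32)² + (0.0151·100.79)²) = √(0.083771 + 2.316268) = 1.5492 km
C: √((-0.0360·111.32)² + (-0.0330·100.79)²) = √(16.060217 + 11.062742) = 5.2080 km
D: √((0.0282·111.32)² + (-0.0146·100.79)²) = √(9.854727 + 2.165412) = 3.4670 km
E: √((0.0003·111.32)² + (-0.0557·100.79)²) = √(0.001115 + 31.517030) = 5.6141 km
F: √((0.0073·111.32)² + (-0.0489·100.79)²) = √(0.660377 + 24.291404) = 4.9952 km
G: √((0.0548·111.32)² + (-0.0084·100.79)²) = √(37.214099 + 0.716793) = 6.1588 km
H: √((0.0231·111.32)² + (-0.0475·100.79)²) = √(6.612571 + 22.920396) = 5.4344 km
I: √((0.0028·111.32)² + (0.0380·100.79)²) = √(0.097154 + 14.669053) = 3.8427 km
J: √((0.0228·111.32)² + (0.0055·100.79)²) = √(6.441931 + 0.307298) = 2.5979 km
Sorted: B (1.5492 km) < J (2.5979 km) < D (3.4670 km) < A (3.6361 km) < I (3.8427 km) < F (4.9952 km) < …

B, J, D, A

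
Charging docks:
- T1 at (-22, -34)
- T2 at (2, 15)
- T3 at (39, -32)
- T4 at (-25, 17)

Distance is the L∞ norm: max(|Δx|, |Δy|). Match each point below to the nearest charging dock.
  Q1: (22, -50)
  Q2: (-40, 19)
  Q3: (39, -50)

Q1→T3; Q2→T4; Q3→T3

Q1 at (22, -50):
  T1: max(|-44|, |16|) = 44
  T2: max(|-20|, |65|) = 65
  T3: max(|17|, |18|) = 18
  T4: max(|-47|, |67|) = 67
  → nearest: T3 (18)
Q2 at (-40, 19):
  T1: max(|18|, |-53|) = 53
  T2: max(|42|, |-4|) = 42
  T3: max(|79|, |-51|) = 79
  T4: max(|15|, |-2|) = 15
  → nearest: T4 (15)
Q3 at (39, -50):
  T1: max(|-61|, |16|) = 61
  T2: max(|-37|, |65|) = 65
  T3: max(|0|, |18|) = 18
  T4: max(|-64|, |67|) = 67
  → nearest: T3 (18)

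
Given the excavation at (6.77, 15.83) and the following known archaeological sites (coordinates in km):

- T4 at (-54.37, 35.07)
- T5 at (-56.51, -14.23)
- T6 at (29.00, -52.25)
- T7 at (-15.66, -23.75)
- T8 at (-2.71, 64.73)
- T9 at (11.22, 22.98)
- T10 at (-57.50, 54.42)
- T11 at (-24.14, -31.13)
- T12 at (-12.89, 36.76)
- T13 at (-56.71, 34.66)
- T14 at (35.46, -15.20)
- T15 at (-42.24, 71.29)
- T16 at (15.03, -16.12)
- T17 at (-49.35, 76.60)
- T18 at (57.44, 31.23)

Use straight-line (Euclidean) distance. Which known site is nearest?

T9

Distances from (6.77, 15.83):
T4: 64.10 km
T5: 70.06 km
T6: 71.62 km
T7: 45.49 km
T8: 49.81 km
T9: 8.42 km
T10: 74.97 km
T11: 56.22 km
T12: 28.72 km
T13: 66.21 km
T14: 42.26 km
T15: 74.01 km
T16: 33.00 km
T17: 82.72 km
T18: 52.96 km
Minimum: T9 at 8.42 km.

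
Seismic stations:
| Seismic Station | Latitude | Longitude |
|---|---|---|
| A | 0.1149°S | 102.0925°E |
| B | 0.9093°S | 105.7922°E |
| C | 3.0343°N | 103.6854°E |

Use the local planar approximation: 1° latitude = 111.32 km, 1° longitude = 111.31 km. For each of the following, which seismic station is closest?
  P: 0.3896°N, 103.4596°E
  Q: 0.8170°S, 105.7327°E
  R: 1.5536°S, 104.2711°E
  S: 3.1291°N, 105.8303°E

P→A; Q→B; R→B; S→C

P at 0.3896°N, 103.4596°E:
  A: 162.2046 km
  B: 297.1887 km
  C: 295.4789 km
  → nearest: A (162.2046 km)
Q at 0.8170°S, 105.7327°E:
  A: 412.6598 km
  B: 12.2244 km
  C: 485.5287 km
  → nearest: B (12.2244 km)
R at 1.5536°S, 104.2711°E:
  A: 290.6135 km
  B: 183.8787 km
  C: 514.8693 km
  → nearest: B (183.8787 km)
S at 3.1291°N, 105.8303°E:
  A: 550.9179 km
  B: 449.5747 km
  C: 238.9819 km
  → nearest: C (238.9819 km)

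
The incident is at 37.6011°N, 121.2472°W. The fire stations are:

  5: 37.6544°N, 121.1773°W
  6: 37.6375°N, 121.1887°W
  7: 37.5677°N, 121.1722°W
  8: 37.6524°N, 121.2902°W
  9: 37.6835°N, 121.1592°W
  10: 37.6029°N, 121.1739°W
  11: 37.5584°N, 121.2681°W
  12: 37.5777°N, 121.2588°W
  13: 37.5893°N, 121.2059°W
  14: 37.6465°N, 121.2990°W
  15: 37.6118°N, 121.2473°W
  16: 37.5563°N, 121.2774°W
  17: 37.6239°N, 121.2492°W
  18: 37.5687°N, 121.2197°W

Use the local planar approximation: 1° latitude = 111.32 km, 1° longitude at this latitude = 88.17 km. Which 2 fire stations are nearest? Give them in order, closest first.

15, 17

Distances from 37.6011°N, 121.2472°W:
5: 8.5550 km
6: 6.5592 km
7: 7.5863 km
8: 6.8547 km
9: 12.0142 km
10: 6.4660 km
11: 5.0981 km
12: 2.7985 km
13: 3.8711 km
14: 6.8119 km
15: 1.1912 km
16: 5.6535 km
17: 2.5442 km
18: 4.3460 km
Sorted: 15 (1.1912 km) < 17 (2.5442 km) < 12 (2.7985 km) < 13 (3.8711 km) < …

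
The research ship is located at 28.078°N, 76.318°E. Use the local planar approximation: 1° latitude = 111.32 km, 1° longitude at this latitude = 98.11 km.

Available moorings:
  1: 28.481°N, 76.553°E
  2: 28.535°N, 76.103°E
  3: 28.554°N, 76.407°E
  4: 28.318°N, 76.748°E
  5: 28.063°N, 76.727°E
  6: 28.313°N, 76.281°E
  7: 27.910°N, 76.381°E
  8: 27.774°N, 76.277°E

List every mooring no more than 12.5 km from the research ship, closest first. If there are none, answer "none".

Distances from 28.078°N, 76.318°E:
1: √((0.403·111.32)² + (0.235·98.11)²) = √(2012.59546 + 531.57222) = 50.440 km
2: √((0.457·111.32)² + (-0.215·98.11)²) = √(2588.08655 + 444.94207) = 55.073 km
3: √((0.476·111.32)² + (0.089·98.11)²) = √(2807.76206 + 76.24416) = 53.703 km
4: √((0.240·111.32)² + (0.430·98.11)²) = √(713.78740 + 1779.76828) = 49.936 km
5: √((-0.015·111.32)² + (0.409·98.11)²) = √(2.78823 + 1610.17533) = 40.162 km
6: √((0.235·111.32)² + (-0.037·98.11)²) = √(684.35606 + 13.17741) = 26.411 km
7: √((-0.168·111.32)² + (0.063·98.11)²) = √(349.75583 + 38.20390) = 19.697 km
8: √((-0.304·111.32)² + (-0.041·98.11)²) = √(1145.23223 + 16.18059) = 34.080 km
Threshold 12.5 km: none within range.

none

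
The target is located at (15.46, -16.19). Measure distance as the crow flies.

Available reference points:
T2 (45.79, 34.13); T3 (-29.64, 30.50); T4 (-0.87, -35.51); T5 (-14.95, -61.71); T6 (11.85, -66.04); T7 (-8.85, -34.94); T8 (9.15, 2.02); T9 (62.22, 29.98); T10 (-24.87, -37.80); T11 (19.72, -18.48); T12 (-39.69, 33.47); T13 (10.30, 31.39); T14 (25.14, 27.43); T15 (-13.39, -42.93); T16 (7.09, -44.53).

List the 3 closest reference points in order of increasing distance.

Distances from (15.46, -16.19):
T2: 58.75
T3: 64.92
T4: 25.30
T5: 54.74
T6: 49.98
T7: 30.70
T8: 19.27
T9: 65.71
T10: 45.75
T11: 4.84
T12: 74.21
T13: 47.86
T14: 44.68
T15: 39.34
T16: 29.55
Sorted: T11 (4.84) < T8 (19.27) < T4 (25.30) < T16 (29.55) < T7 (30.70) < …

T11, T8, T4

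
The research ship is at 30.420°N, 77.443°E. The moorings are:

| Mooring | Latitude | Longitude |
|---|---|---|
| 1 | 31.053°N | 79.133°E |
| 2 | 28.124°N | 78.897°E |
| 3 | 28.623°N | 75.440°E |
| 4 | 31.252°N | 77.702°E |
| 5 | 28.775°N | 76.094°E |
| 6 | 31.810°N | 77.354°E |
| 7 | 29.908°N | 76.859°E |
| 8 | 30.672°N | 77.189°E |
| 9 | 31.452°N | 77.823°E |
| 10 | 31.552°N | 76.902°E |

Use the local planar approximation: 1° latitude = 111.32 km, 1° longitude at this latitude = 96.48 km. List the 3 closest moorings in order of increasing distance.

Distances from 30.420°N, 77.443°E:
1: 177.626 km
2: 291.557 km
3: 278.141 km
4: 95.930 km
5: 224.662 km
6: 154.973 km
7: 80.145 km
8: 37.249 km
9: 120.590 km
10: 136.396 km
Sorted: 8 (37.249 km) < 7 (80.145 km) < 4 (95.930 km) < 9 (120.590 km) < 10 (136.396 km) < …

8, 7, 4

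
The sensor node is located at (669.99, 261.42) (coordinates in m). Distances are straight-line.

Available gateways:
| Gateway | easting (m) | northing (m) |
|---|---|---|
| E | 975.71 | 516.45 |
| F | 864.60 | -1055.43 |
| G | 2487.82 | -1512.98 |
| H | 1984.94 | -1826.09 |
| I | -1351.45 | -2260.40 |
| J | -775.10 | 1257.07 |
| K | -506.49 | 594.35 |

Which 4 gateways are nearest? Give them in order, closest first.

E, K, F, J

Distances from (669.99, 261.42):
E: √((305.72)² + (255.03)²) = √(93464.7184 + 65040.3009) = 398.13 m
F: √((194.61)² + (-1316.85)²) = √(37873.0521 + 1734093.9225) = 1331.15 m
G: √((1817.83)² + (-1774.40)²) = √(3304505.9089 + 3148495.3600) = 2540.28 m
H: √((1314.95)² + (-2087.51)²) = √(1729093.5025 + 4357698.0001) = 2467.14 m
I: √((-2021.44)² + (-2521.82)²) = √(4086219.6736 + 6359576.1124) = 3232.00 m
J: √((-1445.09)² + (995.65)²) = √(2088285.1081 + 991318.9225) = 1754.88 m
K: √((-1176.48)² + (332.93)²) = √(1384105.1904 + 110842.3849) = 1222.68 m
Sorted: E (398.13 m) < K (1222.68 m) < F (1331.15 m) < J (1754.88 m) < H (2467.14 m) < G (2540.28 m) < …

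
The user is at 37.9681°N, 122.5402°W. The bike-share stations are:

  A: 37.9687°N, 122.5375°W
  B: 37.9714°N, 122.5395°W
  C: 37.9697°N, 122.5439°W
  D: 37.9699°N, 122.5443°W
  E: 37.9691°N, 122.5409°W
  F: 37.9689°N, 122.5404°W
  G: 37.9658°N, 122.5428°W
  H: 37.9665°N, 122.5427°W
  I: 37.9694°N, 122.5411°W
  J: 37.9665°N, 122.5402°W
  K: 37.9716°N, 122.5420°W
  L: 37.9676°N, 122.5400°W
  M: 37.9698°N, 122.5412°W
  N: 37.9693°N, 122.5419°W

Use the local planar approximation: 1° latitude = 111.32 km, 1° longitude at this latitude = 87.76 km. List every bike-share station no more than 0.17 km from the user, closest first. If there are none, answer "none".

Distances from 37.9681°N, 122.5402°W:
A: √((0.0006·111.32)² + (0.0027·87.76)²) = √(0.004461 + 0.056146) = 0.2462 km
B: √((0.0033·111.32)² + (0.0007·87.76)²) = √(0.134950 + 0.003774) = 0.3725 km
C: √((0.0016·111.32)² + (-0.0037·87.76)²) = √(0.031724 + 0.105438) = 0.3704 km
D: √((0.0018·111.32)² + (-0.0041·87.76)²) = √(0.040151 + 0.129468) = 0.4118 km
E: √((0.0010·111.32)² + (-0.0007·87.76)²) = √(0.012392 + 0.003774) = 0.1271 km
F: √((0.0008·111.32)² + (-0.0002·87.76)²) = √(0.007931 + 0.000308) = 0.0908 km
G: √((-0.0023·111.32)² + (-0.0026·87.76)²) = √(0.065554 + 0.052064) = 0.3430 km
H: √((-0.0016·111.32)² + (-0.0025·87.76)²) = √(0.031724 + 0.048136) = 0.2826 km
I: √((0.0013·111.32)² + (-0.0009·87.76)²) = √(0.020943 + 0.006238) = 0.1649 km
J: √((-0.0016·111.32)² + (0.0000·87.76)²) = √(0.031724 + 0.000000) = 0.1781 km
K: √((0.0035·111.32)² + (-0.0018·87.76)²) = √(0.151804 + 0.024954) = 0.4204 km
L: √((-0.0005·111.32)² + (0.0002·87.76)²) = √(0.003098 + 0.000308) = 0.0584 km
M: √((0.0017·111.32)² + (-0.0010·87.76)²) = √(0.035813 + 0.007702) = 0.2086 km
N: √((0.0012·111.32)² + (-0.0017·87.76)²) = √(0.017845 + 0.022258) = 0.2003 km
Threshold 0.17 km: L (0.0584 km), F (0.0908 km), E (0.1271 km), I (0.1649 km) are within range.

L, F, E, I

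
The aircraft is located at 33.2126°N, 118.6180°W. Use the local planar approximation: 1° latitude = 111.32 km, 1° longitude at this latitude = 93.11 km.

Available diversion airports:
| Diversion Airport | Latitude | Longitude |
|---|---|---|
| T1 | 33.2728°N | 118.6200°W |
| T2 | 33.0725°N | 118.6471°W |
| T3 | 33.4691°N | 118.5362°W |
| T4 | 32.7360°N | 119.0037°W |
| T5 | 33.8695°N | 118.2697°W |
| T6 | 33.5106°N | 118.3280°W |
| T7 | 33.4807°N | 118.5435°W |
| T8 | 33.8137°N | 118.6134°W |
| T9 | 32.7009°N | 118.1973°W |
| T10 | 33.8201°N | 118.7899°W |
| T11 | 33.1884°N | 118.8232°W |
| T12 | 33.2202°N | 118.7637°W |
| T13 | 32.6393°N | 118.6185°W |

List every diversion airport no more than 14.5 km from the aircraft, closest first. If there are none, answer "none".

T1, T12

Distances from 33.2126°N, 118.6180°W:
T1: 6.7041 km
T2: 15.8295 km
T3: 29.5519 km
T4: 64.0668 km
T5: 79.9947 km
T6: 42.7735 km
T7: 30.6404 km
T8: 66.9158 km
T9: 69.1312 km
T10: 69.4952 km
T11: 19.2952 km
T12: 13.5925 km
T13: 63.8198 km
Threshold 14.5 km: T1 (6.7041 km), T12 (13.5925 km) are within range.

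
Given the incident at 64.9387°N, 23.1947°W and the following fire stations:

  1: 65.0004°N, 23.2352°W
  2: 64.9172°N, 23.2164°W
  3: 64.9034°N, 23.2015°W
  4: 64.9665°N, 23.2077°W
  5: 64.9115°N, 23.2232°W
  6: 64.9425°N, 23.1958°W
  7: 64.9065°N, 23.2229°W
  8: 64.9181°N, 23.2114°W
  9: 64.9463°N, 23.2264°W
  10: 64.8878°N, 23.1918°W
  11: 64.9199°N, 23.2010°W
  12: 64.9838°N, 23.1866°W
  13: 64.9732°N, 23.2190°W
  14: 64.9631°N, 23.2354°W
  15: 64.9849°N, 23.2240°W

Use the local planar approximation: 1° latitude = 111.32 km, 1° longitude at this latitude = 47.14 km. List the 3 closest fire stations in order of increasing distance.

Distances from 64.9387°N, 23.1947°W:
1: √((0.0617·111.32)² + (-0.0405·47.14)²) = √(47.175523 + 3.644930) = 7.1288 km
2: √((-0.0215·111.32)² + (-0.0217·47.14)²) = √(5.728268 + 1.046402) = 2.6028 km
3: √((-0.0353·111.32)² + (-0.0068·47.14)²) = √(15.441725 + 0.102754) = 3.9426 km
4: √((0.0278·111.32)² + (-0.0130·47.14)²) = √(9.577143 + 0.375548) = 3.1548 km
5: √((-0.0272·111.32)² + (-0.0285·47.14)²) = √(9.168203 + 1.804965) = 3.3126 km
6: √((0.0038·111.32)² + (-0.0011·47.14)²) = √(0.178943 + 0.002689) = 0.4262 km
7: √((-0.0322·111.32)² + (-0.0282·47.14)²) = √(12.848669 + 1.767166) = 3.8231 km
8: √((-0.0206·111.32)² + (-0.0167·47.14)²) = √(5.258730 + 0.619744) = 2.4246 km
9: √((0.0076·111.32)² + (-0.0317·47.14)²) = √(0.715770 + 2.233046) = 1.7172 km
10: √((-0.0509·111.32)² + (0.0029·47.14)²) = √(32.105686 + 0.018689) = 5.6678 km
11: √((-0.0188·111.32)² + (-0.0063·47.14)²) = √(4.379879 + 0.088198) = 2.1138 km
12: √((0.0451·111.32)² + (0.0081·47.14)²) = √(25.205742 + 0.145797) = 5.0350 km
13: √((0.0345·111.32)² + (-0.0243·47.14)²) = √(14.749747 + 1.312175) = 4.0077 km
14: √((0.0244·111.32)² + (-0.0407·47.14)²) = √(7.377786 + 3.681018) = 3.3255 km
15: √((0.0462·111.32)² + (-0.0293·47.14)²) = √(26.450284 + 1.907719) = 5.3252 km
Sorted: 6 (0.4262 km) < 9 (1.7172 km) < 11 (2.1138 km) < 8 (2.4246 km) < 2 (2.6028 km) < …

6, 9, 11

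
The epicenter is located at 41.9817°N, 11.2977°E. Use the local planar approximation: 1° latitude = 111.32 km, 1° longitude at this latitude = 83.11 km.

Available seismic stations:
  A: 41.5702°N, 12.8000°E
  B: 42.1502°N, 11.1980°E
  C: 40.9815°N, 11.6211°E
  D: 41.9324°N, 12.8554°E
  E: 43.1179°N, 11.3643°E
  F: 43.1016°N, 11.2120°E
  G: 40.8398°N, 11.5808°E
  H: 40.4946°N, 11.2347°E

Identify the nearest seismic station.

Distances from 41.9817°N, 11.2977°E:
A: 132.9942 km
B: 20.5061 km
C: 114.5404 km
D: 129.5767 km
E: 126.6028 km
F: 124.8706 km
G: 129.2755 km
H: 165.6268 km
Minimum: B at 20.5061 km.

B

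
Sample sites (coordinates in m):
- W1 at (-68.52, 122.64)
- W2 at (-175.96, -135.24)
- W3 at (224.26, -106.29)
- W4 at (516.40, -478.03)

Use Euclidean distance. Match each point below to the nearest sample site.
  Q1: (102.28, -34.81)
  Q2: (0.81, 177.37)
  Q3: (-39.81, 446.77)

Q1 at (102.28, -34.81):
  W1: √((-170.80)² + (157.45)²) = √(29172.6400 + 24790.5025) = 232.30 m
  W2: √((-278.24)² + (-100.43)²) = √(77417.4976 + 10086.1849) = 295.81 m
  W3: √((121.98)² + (-71.48)²) = √(14879.1204 + 5109.3904) = 141.38 m
  W4: √((414.12)² + (-443.22)²) = √(171495.3744 + 196443.9684) = 606.58 m
  → nearest: W3 (141.38 m)
Q2 at (0.81, 177.37):
  W1: √((-69.33)² + (-54.73)²) = √(4806.6489 + 2995.3729) = 88.33 m
  W2: √((-176.77)² + (-312.61)²) = √(31247.6329 + 97725.0121) = 359.13 m
  W3: √((223.45)² + (-283.66)²) = √(49929.9025 + 80462.9956) = 361.10 m
  W4: √((515.59)² + (-655.40)²) = √(265833.0481 + 429549.1600) = 833.90 m
  → nearest: W1 (88.33 m)
Q3 at (-39.81, 446.77):
  W1: √((-28.71)² + (-324.13)²) = √(824.2641 + 105060.2569) = 325.40 m
  W2: √((-136.15)² + (-582.01)²) = √(18536.8225 + 338735.6401) = 597.72 m
  W3: √((264.07)² + (-553.06)²) = √(69732.9649 + 305875.3636) = 612.87 m
  W4: √((556.21)² + (-924.80)²) = √(309369.5641 + 855255.0400) = 1079.18 m
  → nearest: W1 (325.40 m)

Q1→W3; Q2→W1; Q3→W1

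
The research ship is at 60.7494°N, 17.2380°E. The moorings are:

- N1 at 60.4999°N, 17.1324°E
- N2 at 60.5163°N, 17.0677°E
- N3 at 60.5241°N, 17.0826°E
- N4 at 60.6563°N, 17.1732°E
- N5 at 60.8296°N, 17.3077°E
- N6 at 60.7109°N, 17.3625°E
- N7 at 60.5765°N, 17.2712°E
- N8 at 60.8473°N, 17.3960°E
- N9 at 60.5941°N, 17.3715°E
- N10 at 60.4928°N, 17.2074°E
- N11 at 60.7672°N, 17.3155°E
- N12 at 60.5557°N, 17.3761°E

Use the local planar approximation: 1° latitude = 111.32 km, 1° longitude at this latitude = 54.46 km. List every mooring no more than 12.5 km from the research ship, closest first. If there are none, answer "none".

N11, N6, N5, N4

Distances from 60.7494°N, 17.2380°E:
N1: √((-0.2495·111.32)² + (-0.1056·54.46)²) = √(771.413962 + 33.073725) = 28.3635 km
N2: √((-0.2331·111.32)² + (-0.1703·54.46)²) = √(673.334617 + 86.017055) = 27.5563 km
N3: √((-0.2253·111.32)² + (-0.1554·54.46)²) = √(629.026264 + 71.623791) = 26.4698 km
N4: √((-0.0931·111.32)² + (-0.0648·54.46)²) = √(107.410257 + 12.453897) = 10.9482 km
N5: √((0.0802·111.32)² + (0.0697·54.46)²) = √(79.706756 + 14.408568) = 9.7013 km
N6: √((-0.0385·111.32)² + (0.1245·54.46)²) = √(18.368253 + 45.972061) = 8.0212 km
N7: √((-0.1729·111.32)² + (0.0332·54.46)²) = √(370.455786 + 3.269124) = 19.3320 km
N8: √((0.0979·111.32)² + (0.1580·54.46)²) = √(118.771374 + 74.040518) = 13.8857 km
N9: √((-0.1553·111.32)² + (0.1335·54.46)²) = √(298.874806 + 52.858862) = 18.7546 km
N10: √((-0.2566·111.32)² + (-0.0306·54.46)²) = √(815.942772 + 2.777142) = 28.6133 km
N11: √((0.0178·111.32)² + (0.0775·54.46)²) = √(3.926326 + 17.813886) = 4.6626 km
N12: √((-0.1937·111.32)² + (0.1381·54.46)²) = √(464.949341 + 56.564328) = 22.8367 km
Threshold 12.5 km: N11 (4.6626 km), N6 (8.0212 km), N5 (9.7013 km), N4 (10.9482 km) are within range.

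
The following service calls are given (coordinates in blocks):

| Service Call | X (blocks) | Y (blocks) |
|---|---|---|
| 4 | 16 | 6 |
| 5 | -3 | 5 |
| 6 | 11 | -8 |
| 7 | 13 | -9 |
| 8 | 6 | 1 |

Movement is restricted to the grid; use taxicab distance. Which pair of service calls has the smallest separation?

Pairwise distances:
4–5: 20 blocks
4–6: 19 blocks
4–7: 18 blocks
4–8: 15 blocks
5–6: 27 blocks
5–7: 30 blocks
5–8: 13 blocks
6–7: 3 blocks
6–8: 14 blocks
7–8: 17 blocks
Closest pair: 6–7 at 3 blocks.

6 and 7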